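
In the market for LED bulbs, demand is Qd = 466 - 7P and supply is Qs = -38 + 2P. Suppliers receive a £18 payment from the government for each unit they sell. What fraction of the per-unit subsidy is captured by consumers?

Consumer share = 2/9

Pre-subsidy: 466 - 7P = -38 + 2P gives P* = 56, Q* = 74.
With the subsidy, sellers receive Ps = Pb + 18 for each unit, where Pb is the price buyers pay.
Supply in terms of Pb becomes Qs = -38 + 2(Pb + 18) = -2 + 2Pb. Setting this equal to demand: 466 - 7Pb = -2 + 2Pb, so Pb = 52.
Sellers receive Ps = 52 + 18 = 70; Q' = 466 − 7·52 = 102.
Buyers' price falls by P* − Pb = 56 − 52 = 4; sellers' price rises by Ps − P* = 70 − 56 = 14.
So consumers capture 4/18 = 2/9 of each unit of subsidy.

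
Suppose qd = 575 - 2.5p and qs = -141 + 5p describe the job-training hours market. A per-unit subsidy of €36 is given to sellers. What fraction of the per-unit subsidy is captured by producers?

Pre-subsidy: 575 - 2.5p = -141 + 5p gives p* = 1432/15, q* = 1009/3.
With the subsidy, sellers receive ps = pb + 36 for each unit, where pb is the price buyers pay.
Supply in terms of pb becomes qs = -141 + 5(pb + 36) = 39 + 5pb. Setting this equal to demand: 575 - 2.5pb = 39 + 5pb, so pb = 1072/15.
Sellers receive ps = 1072/15 + 36 = 1612/15; q' = 575 − 2.5·(1072/15) = 1189/3.
Buyers' price falls by p* − pb = 1432/15 − 1072/15 = 24; sellers' price rises by ps − p* = 1612/15 − 1432/15 = 12.
So producers capture 12/36 = 1/3 of each unit of subsidy.

Producer share = 1/3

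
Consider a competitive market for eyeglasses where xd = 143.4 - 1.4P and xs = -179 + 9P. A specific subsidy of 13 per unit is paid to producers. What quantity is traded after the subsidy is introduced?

x' = 115.75

Pre-subsidy: 143.4 - 1.4P = -179 + 9P gives P* = 31, x* = 100.
With the subsidy, sellers receive Ps = Pb + 13 for each unit, where Pb is the price buyers pay.
Supply in terms of Pb becomes xs = -179 + 9(Pb + 13) = -62 + 9Pb. Setting this equal to demand: 143.4 - 1.4Pb = -62 + 9Pb, so Pb = 19.75.
Sellers receive Ps = 19.75 + 13 = 32.75; x' = 143.4 − 1.4·19.75 = 115.75.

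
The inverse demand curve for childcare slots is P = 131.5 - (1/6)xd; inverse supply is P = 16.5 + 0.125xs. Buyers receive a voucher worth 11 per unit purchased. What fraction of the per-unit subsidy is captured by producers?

Pre-subsidy: 131.5 - (1/6)x = 16.5 + 0.125x gives x* = 2760/7 and P* = 921/14.
With the rebate, buyers effectively pay Pb = Ps − 11, where Ps is the price sellers receive.
On the curves, Pb = 131.5 - (1/6)x and Ps = 16.5 + 0.125x; the wedge Ps − Pb = 11 gives 16.5 + 0.125x − (131.5 - (1/6)x) = 11, so x' = 432.
Then Pb = 131.5 − (1/6)·432 = 59.5 and Ps = 16.5 + 0.125·432 = 70.5.
Buyers' price falls by P* − Pb = 921/14 − 59.5 = 44/7; sellers' price rises by Ps − P* = 70.5 − 921/14 = 33/7.
So producers capture (33/7)/11 = 3/7 of each unit of subsidy.

Producer share = 3/7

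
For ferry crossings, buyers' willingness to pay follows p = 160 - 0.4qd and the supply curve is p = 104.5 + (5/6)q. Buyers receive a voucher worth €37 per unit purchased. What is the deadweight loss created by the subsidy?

Pre-subsidy: 160 - 0.4q = 104.5 + (5/6)q gives q* = 45 and p* = 142.
With the rebate, buyers effectively pay pb = ps − 37, where ps is the price sellers receive.
On the curves, pb = 160 - 0.4q and ps = 104.5 + (5/6)q; the wedge ps − pb = 37 gives 104.5 + (5/6)q − (160 - 0.4q) = 37, so q' = 75.
Then pb = 160 − 0.4·75 = 130 and ps = 104.5 + (5/6)·75 = 167.
The subsidy expands output by 75 − 45 = 30 past the efficient level; on those units the gap between marginal cost and willingness to pay runs from 0 up to 37.
DWL = ½ × 37 × 30 = 555.

Deadweight loss = €555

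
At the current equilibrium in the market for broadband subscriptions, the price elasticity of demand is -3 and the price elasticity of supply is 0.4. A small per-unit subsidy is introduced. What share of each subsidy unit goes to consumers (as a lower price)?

Consumer share = 2/17

For a small subsidy around the equilibrium, the benefit split depends on the relative slopes, which at a point are proportional to the elasticities.
Buyer share = εs/(εs + |εd|) = 0.4/(0.4 + 3) = 2/17; seller share = |εd|/(εs + |εd|) = 15/17.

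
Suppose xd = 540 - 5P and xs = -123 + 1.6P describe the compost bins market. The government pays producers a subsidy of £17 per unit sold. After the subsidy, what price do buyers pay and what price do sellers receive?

Buyers pay 289/3; sellers receive 340/3

Pre-subsidy: 540 - 5P = -123 + 1.6P gives P* = 1105/11, x* = 415/11.
With the subsidy, sellers receive Ps = Pb + 17 for each unit, where Pb is the price buyers pay.
Supply in terms of Pb becomes xs = -123 + 1.6(Pb + 17) = -95.8 + 1.6Pb. Setting this equal to demand: 540 - 5Pb = -95.8 + 1.6Pb, so Pb = 289/3.
Sellers receive Ps = 289/3 + 17 = 340/3; x' = 540 − 5·(289/3) = 175/3.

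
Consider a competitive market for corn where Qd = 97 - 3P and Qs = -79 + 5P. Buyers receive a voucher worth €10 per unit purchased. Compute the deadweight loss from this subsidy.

Deadweight loss = €93.75

Pre-subsidy: 97 - 3P = -79 + 5P gives P* = 22, Q* = 31.
With the rebate, buyers effectively pay Pb = Ps − 10, where Ps is the price sellers receive.
Demand in terms of Ps becomes Qd = 97 − 3(Ps − 10) = 127 - 3Ps. Setting this equal to supply: 127 - 3Ps = -79 + 5Ps, so Ps = 25.75.
Buyers pay Pb = 25.75 − 10 = 15.75; Q' = -79 + 5·25.75 = 49.75.
The subsidy expands output by 49.75 − 31 = 18.75 past the efficient level; on those units the gap between marginal cost and willingness to pay runs from 0 up to 10.
DWL = ½ × 10 × 18.75 = 93.75.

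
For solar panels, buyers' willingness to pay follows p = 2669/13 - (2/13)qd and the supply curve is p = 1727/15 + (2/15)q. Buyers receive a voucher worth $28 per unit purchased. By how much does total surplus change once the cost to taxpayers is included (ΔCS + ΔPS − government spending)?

Pre-subsidy: 2669/13 - (2/13)q = 1727/15 + (2/15)q gives q* = 314 and p* = 157.
With the rebate, buyers effectively pay pb = ps − 28, where ps is the price sellers receive.
On the curves, pb = 2669/13 - (2/13)q and ps = 1727/15 + (2/15)q; the wedge ps − pb = 28 gives 1727/15 + (2/15)q − (2669/13 - (2/13)q) = 28, so q' = 411.5.
Then pb = 2669/13 − (2/13)·411.5 = 142 and ps = 1727/15 + (2/15)·411.5 = 170.
ΔCS = ½(314 + 411.5)(157 − 142) = 5441.25; ΔPS = ½(314 + 411.5)(170 − 157) = 4715.75.
Government spending = 28 × 411.5 = 11522.
Net change = 5441.25 + 4715.75 − 11522 = -1365. The loss equals the DWL triangle ½·28·97.5.

Net change in total surplus = -$1365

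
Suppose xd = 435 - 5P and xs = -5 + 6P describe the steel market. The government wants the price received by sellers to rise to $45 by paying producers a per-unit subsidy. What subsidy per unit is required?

Required subsidy s = $11 per unit

At a seller price of 45, quantity supplied is -5 + 6·45 = 265.
Buyers absorb 265 only when they pay Pb with 435 − 5·Pb = 265, i.e. Pb = 34.
s = Ps − Pb = 45 − 34 = 11.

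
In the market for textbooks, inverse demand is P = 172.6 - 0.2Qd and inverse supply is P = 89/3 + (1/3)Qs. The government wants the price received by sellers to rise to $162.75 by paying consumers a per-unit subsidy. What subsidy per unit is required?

At a seller price of 162.75, quantity supplied is -89 + 3·162.75 = 399.25.
Buyers absorb 399.25 only when they pay Pb = 172.6 − 0.2·399.25 = 92.75.
s = Ps − Pb = 162.75 − 92.75 = 70.

Required subsidy s = $70 per unit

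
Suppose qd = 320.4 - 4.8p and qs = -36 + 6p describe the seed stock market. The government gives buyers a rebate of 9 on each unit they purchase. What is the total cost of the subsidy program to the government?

Pre-subsidy: 320.4 - 4.8p = -36 + 6p gives p* = 33, q* = 162.
With the rebate, buyers effectively pay pb = ps − 9, where ps is the price sellers receive.
Demand in terms of ps becomes qd = 320.4 − 4.8(ps − 9) = 363.6 - 4.8ps. Setting this equal to supply: 363.6 - 4.8ps = -36 + 6ps, so ps = 37.
Buyers pay pb = 37 − 9 = 28; q' = -36 + 6·37 = 186.
Government outlay = subsidy × quantity = 9 × 186 = 1674.

Government cost = 1674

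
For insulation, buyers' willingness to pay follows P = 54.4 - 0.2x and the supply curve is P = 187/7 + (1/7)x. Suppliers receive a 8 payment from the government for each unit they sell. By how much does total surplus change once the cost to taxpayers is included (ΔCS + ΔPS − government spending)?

Net change in total surplus = -280/3

Pre-subsidy: 54.4 - 0.2x = 187/7 + (1/7)x gives x* = 80.75 and P* = 38.25.
With the subsidy, sellers receive Ps = Pb + 8 for each unit, where Pb is the price buyers pay.
On the curves, Pb = 54.4 - 0.2x and Ps = 187/7 + (1/7)x; the wedge Ps − Pb = 8 gives 187/7 + (1/7)x − (54.4 - 0.2x) = 8, so x' = 1249/12.
Then Pb = 54.4 − 0.2·(1249/12) = 403/12 and Ps = 187/7 + (1/7)·(1249/12) = 499/12.
ΔCS = ½(80.75 + 1249/12)(38.25 − 403/12) = 7763/18; ΔPS = ½(80.75 + 1249/12)(499/12 − 38.25) = 5545/18.
Government spending = 8 × 1249/12 = 2498/3.
Net change = 7763/18 + 5545/18 − 2498/3 = -280/3. The loss equals the DWL triangle ½·8·70/3.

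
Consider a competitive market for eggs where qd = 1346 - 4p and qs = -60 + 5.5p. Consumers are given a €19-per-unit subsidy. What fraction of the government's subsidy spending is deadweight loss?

Pre-subsidy: 1346 - 4p = -60 + 5.5p gives p* = 148, q* = 754.
With the rebate, buyers effectively pay pb = ps − 19, where ps is the price sellers receive.
Demand in terms of ps becomes qd = 1346 − 4(ps − 19) = 1422 - 4ps. Setting this equal to supply: 1422 - 4ps = -60 + 5.5ps, so ps = 156.
Buyers pay pb = 156 − 19 = 137; q' = -60 + 5.5·156 = 798.
ΔCS = ½(754 + 798)(148 − 137) = 8536; ΔPS = ½(754 + 798)(156 − 148) = 6208.
Government spending = 19 × 798 = 15162.
DWL = ½ × 19 × (798 − 754) = 418; fraction = 418 / 15162 = 11/399.

DWL / government spending = 11/399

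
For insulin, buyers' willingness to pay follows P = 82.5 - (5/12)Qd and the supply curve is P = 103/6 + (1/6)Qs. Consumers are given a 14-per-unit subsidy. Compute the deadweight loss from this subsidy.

Deadweight loss = 168

Pre-subsidy: 82.5 - (5/12)Q = 103/6 + (1/6)Q gives Q* = 112 and P* = 215/6.
With the rebate, buyers effectively pay Pb = Ps − 14, where Ps is the price sellers receive.
On the curves, Pb = 82.5 - (5/12)Q and Ps = 103/6 + (1/6)Q; the wedge Ps − Pb = 14 gives 103/6 + (1/6)Q − (82.5 - (5/12)Q) = 14, so Q' = 136.
Then Pb = 82.5 − (5/12)·136 = 155/6 and Ps = 103/6 + (1/6)·136 = 239/6.
The subsidy expands output by 136 − 112 = 24 past the efficient level; on those units the gap between marginal cost and willingness to pay runs from 0 up to 14.
DWL = ½ × 14 × 24 = 168.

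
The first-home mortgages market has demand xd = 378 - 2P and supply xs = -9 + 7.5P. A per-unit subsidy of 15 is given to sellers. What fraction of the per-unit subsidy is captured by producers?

Producer share = 4/19

Pre-subsidy: 378 - 2P = -9 + 7.5P gives P* = 774/19, x* = 5634/19.
With the subsidy, sellers receive Ps = Pb + 15 for each unit, where Pb is the price buyers pay.
Supply in terms of Pb becomes xs = -9 + 7.5(Pb + 15) = 103.5 + 7.5Pb. Setting this equal to demand: 378 - 2Pb = 103.5 + 7.5Pb, so Pb = 549/19.
Sellers receive Ps = 549/19 + 15 = 834/19; x' = 378 − 2·(549/19) = 6084/19.
Buyers' price falls by P* − Pb = 774/19 − 549/19 = 225/19; sellers' price rises by Ps − P* = 834/19 − 774/19 = 60/19.
So producers capture (60/19)/15 = 4/19 of each unit of subsidy.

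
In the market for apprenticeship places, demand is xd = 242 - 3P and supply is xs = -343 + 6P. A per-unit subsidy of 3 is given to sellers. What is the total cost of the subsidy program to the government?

Pre-subsidy: 242 - 3P = -343 + 6P gives P* = 65, x* = 47.
With the subsidy, sellers receive Ps = Pb + 3 for each unit, where Pb is the price buyers pay.
Supply in terms of Pb becomes xs = -343 + 6(Pb + 3) = -325 + 6Pb. Setting this equal to demand: 242 - 3Pb = -325 + 6Pb, so Pb = 63.
Sellers receive Ps = 63 + 3 = 66; x' = 242 − 3·63 = 53.
Government outlay = subsidy × quantity = 3 × 53 = 159.

Government cost = 159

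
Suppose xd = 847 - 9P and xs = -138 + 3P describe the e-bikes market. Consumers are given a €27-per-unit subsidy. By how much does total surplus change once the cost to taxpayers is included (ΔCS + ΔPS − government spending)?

Pre-subsidy: 847 - 9P = -138 + 3P gives P* = 985/12, x* = 108.25.
With the rebate, buyers effectively pay Pb = Ps − 27, where Ps is the price sellers receive.
Demand in terms of Ps becomes xd = 847 − 9(Ps − 27) = 1090 - 9Ps. Setting this equal to supply: 1090 - 9Ps = -138 + 3Ps, so Ps = 307/3.
Buyers pay Pb = 307/3 − 27 = 226/3; x' = -138 + 3·(307/3) = 169.
ΔCS = ½(108.25 + 169)(985/12 − 226/3) = 935.71875; ΔPS = ½(108.25 + 169)(307/3 − 985/12) = 2807.15625.
Government spending = 27 × 169 = 4563.
Net change = 935.71875 + 2807.15625 − 4563 = -820.125. The loss equals the DWL triangle ½·27·60.75.

Net change in total surplus = -€820.125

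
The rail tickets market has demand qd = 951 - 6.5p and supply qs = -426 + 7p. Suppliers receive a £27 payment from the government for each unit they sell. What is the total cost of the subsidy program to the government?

Government cost = £10233

Pre-subsidy: 951 - 6.5p = -426 + 7p gives p* = 102, q* = 288.
With the subsidy, sellers receive ps = pb + 27 for each unit, where pb is the price buyers pay.
Supply in terms of pb becomes qs = -426 + 7(pb + 27) = -237 + 7pb. Setting this equal to demand: 951 - 6.5pb = -237 + 7pb, so pb = 88.
Sellers receive ps = 88 + 27 = 115; q' = 951 − 6.5·88 = 379.
Government outlay = subsidy × quantity = 27 × 379 = 10233.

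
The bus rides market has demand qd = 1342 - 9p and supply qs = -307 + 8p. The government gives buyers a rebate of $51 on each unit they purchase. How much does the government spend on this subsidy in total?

Pre-subsidy: 1342 - 9p = -307 + 8p gives p* = 97, q* = 469.
With the rebate, buyers effectively pay pb = ps − 51, where ps is the price sellers receive.
Demand in terms of ps becomes qd = 1342 − 9(ps − 51) = 1801 - 9ps. Setting this equal to supply: 1801 - 9ps = -307 + 8ps, so ps = 124.
Buyers pay pb = 124 − 51 = 73; q' = -307 + 8·124 = 685.
Government outlay = subsidy × quantity = 51 × 685 = 34935.

Government cost = $34935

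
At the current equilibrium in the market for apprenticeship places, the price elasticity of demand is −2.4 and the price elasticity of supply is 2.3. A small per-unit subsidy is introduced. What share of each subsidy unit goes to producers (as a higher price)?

Producer share = 24/47

For a small subsidy around the equilibrium, the benefit split depends on the relative slopes, which at a point are proportional to the elasticities.
Buyer share = εs/(εs + |εd|) = 2.3/(2.3 + 2.4) = 23/47; seller share = |εd|/(εs + |εd|) = 24/47.
So producers capture 24/47 of the subsidy.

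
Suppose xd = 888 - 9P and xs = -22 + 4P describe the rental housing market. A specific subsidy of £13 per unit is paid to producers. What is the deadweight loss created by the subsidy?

Pre-subsidy: 888 - 9P = -22 + 4P gives P* = 70, x* = 258.
With the subsidy, sellers receive Ps = Pb + 13 for each unit, where Pb is the price buyers pay.
Supply in terms of Pb becomes xs = -22 + 4(Pb + 13) = 30 + 4Pb. Setting this equal to demand: 888 - 9Pb = 30 + 4Pb, so Pb = 66.
Sellers receive Ps = 66 + 13 = 79; x' = 888 − 9·66 = 294.
The subsidy expands output by 294 − 258 = 36 past the efficient level; on those units the gap between marginal cost and willingness to pay runs from 0 up to 13.
DWL = ½ × 13 × 36 = 234.

Deadweight loss = £234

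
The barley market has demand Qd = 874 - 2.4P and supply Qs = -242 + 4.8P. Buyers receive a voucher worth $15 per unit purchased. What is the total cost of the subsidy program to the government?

Pre-subsidy: 874 - 2.4P = -242 + 4.8P gives P* = 155, Q* = 502.
With the rebate, buyers effectively pay Pb = Ps − 15, where Ps is the price sellers receive.
Demand in terms of Ps becomes Qd = 874 − 2.4(Ps − 15) = 910 - 2.4Ps. Setting this equal to supply: 910 - 2.4Ps = -242 + 4.8Ps, so Ps = 160.
Buyers pay Pb = 160 − 15 = 145; Q' = -242 + 4.8·160 = 526.
Government outlay = subsidy × quantity = 15 × 526 = 7890.

Government cost = $7890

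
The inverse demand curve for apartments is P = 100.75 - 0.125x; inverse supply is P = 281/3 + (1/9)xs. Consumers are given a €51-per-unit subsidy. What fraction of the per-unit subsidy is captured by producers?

Pre-subsidy: 100.75 - 0.125x = 281/3 + (1/9)x gives x* = 30 and P* = 97.
With the rebate, buyers effectively pay Pb = Ps − 51, where Ps is the price sellers receive.
On the curves, Pb = 100.75 - 0.125x and Ps = 281/3 + (1/9)x; the wedge Ps − Pb = 51 gives 281/3 + (1/9)x − (100.75 - 0.125x) = 51, so x' = 246.
Then Pb = 100.75 − 0.125·246 = 70 and Ps = 281/3 + (1/9)·246 = 121.
Buyers' price falls by P* − Pb = 97 − 70 = 27; sellers' price rises by Ps − P* = 121 − 97 = 24.
So producers capture 24/51 = 8/17 of each unit of subsidy.

Producer share = 8/17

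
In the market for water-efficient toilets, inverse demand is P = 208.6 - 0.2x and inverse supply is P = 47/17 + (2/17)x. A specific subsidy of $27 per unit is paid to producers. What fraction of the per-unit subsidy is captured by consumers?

Pre-subsidy: 208.6 - 0.2x = 47/17 + (2/17)x gives x* = 648 and P* = 79.
With the subsidy, sellers receive Ps = Pb + 27 for each unit, where Pb is the price buyers pay.
On the curves, Pb = 208.6 - 0.2x and Ps = 47/17 + (2/17)x; the wedge Ps − Pb = 27 gives 47/17 + (2/17)x − (208.6 - 0.2x) = 27, so x' = 733.
Then Pb = 208.6 − 0.2·733 = 62 and Ps = 47/17 + (2/17)·733 = 89.
Buyers' price falls by P* − Pb = 79 − 62 = 17; sellers' price rises by Ps − P* = 89 − 79 = 10.
So consumers capture 17/27 = 17/27 of each unit of subsidy.

Consumer share = 17/27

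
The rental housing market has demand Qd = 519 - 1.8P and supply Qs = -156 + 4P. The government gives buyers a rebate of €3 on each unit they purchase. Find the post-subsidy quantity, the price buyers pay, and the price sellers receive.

Pre-subsidy: 519 - 1.8P = -156 + 4P gives P* = 3375/29, Q* = 8976/29.
With the rebate, buyers effectively pay Pb = Ps − 3, where Ps is the price sellers receive.
Demand in terms of Ps becomes Qd = 519 − 1.8(Ps − 3) = 524.4 - 1.8Ps. Setting this equal to supply: 524.4 - 1.8Ps = -156 + 4Ps, so Ps = 3402/29.
Buyers pay Pb = 3402/29 − 3 = 3315/29; Q' = -156 + 4·(3402/29) = 9084/29.

Q' = 9084/29; buyers pay 3315/29; sellers receive 3402/29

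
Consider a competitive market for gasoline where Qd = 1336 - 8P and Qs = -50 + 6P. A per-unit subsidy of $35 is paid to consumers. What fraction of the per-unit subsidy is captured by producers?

Producer share = 4/7

Pre-subsidy: 1336 - 8P = -50 + 6P gives P* = 99, Q* = 544.
With the rebate, buyers effectively pay Pb = Ps − 35, where Ps is the price sellers receive.
Demand in terms of Ps becomes Qd = 1336 − 8(Ps − 35) = 1616 - 8Ps. Setting this equal to supply: 1616 - 8Ps = -50 + 6Ps, so Ps = 119.
Buyers pay Pb = 119 − 35 = 84; Q' = -50 + 6·119 = 664.
Buyers' price falls by P* − Pb = 99 − 84 = 15; sellers' price rises by Ps − P* = 119 − 99 = 20.
So producers capture 20/35 = 4/7 of each unit of subsidy.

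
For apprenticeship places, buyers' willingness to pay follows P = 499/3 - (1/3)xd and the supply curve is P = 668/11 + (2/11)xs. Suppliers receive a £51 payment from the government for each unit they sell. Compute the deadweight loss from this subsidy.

Pre-subsidy: 499/3 - (1/3)x = 668/11 + (2/11)x gives x* = 205 and P* = 98.
With the subsidy, sellers receive Ps = Pb + 51 for each unit, where Pb is the price buyers pay.
On the curves, Pb = 499/3 - (1/3)x and Ps = 668/11 + (2/11)x; the wedge Ps − Pb = 51 gives 668/11 + (2/11)x − (499/3 - (1/3)x) = 51, so x' = 304.
Then Pb = 499/3 − (1/3)·304 = 65 and Ps = 668/11 + (2/11)·304 = 116.
The subsidy expands output by 304 − 205 = 99 past the efficient level; on those units the gap between marginal cost and willingness to pay runs from 0 up to 51.
DWL = ½ × 51 × 99 = 2524.5.

Deadweight loss = £2524.5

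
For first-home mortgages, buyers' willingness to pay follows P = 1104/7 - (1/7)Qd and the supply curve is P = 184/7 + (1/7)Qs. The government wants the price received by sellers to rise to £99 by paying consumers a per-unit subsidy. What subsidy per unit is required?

At a seller price of 99, quantity supplied is -184 + 7·99 = 509.
Buyers absorb 509 only when they pay Pb = 1104/7 − (1/7)·509 = 85.
s = Ps − Pb = 99 − 85 = 14.

Required subsidy s = £14 per unit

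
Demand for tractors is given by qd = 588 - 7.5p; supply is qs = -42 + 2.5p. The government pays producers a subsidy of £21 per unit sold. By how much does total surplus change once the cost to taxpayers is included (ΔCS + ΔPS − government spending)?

Pre-subsidy: 588 - 7.5p = -42 + 2.5p gives p* = 63, q* = 115.5.
With the subsidy, sellers receive ps = pb + 21 for each unit, where pb is the price buyers pay.
Supply in terms of pb becomes qs = -42 + 2.5(pb + 21) = 10.5 + 2.5pb. Setting this equal to demand: 588 - 7.5pb = 10.5 + 2.5pb, so pb = 57.75.
Sellers receive ps = 57.75 + 21 = 78.75; q' = 588 − 7.5·57.75 = 154.875.
ΔCS = ½(115.5 + 154.875)(63 − 57.75) = 709.734375; ΔPS = ½(115.5 + 154.875)(78.75 − 63) = 2129.203125.
Government spending = 21 × 154.875 = 3252.375.
Net change = 709.734375 + 2129.203125 − 3252.375 = -413.4375. The loss equals the DWL triangle ½·21·39.375.

Net change in total surplus = -£413.4375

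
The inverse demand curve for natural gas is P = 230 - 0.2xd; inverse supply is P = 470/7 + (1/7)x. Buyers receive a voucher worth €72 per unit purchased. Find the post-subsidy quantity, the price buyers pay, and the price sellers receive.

x' = 685; buyers pay €93; sellers receive €165

Pre-subsidy: 230 - 0.2x = 470/7 + (1/7)x gives x* = 475 and P* = 135.
With the rebate, buyers effectively pay Pb = Ps − 72, where Ps is the price sellers receive.
On the curves, Pb = 230 - 0.2x and Ps = 470/7 + (1/7)x; the wedge Ps − Pb = 72 gives 470/7 + (1/7)x − (230 - 0.2x) = 72, so x' = 685.
Then Pb = 230 − 0.2·685 = 93 and Ps = 470/7 + (1/7)·685 = 165.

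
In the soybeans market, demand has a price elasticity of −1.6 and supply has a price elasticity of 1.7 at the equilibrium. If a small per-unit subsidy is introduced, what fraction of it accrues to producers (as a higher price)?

Producer share = 16/33

For a small subsidy around the equilibrium, the benefit split depends on the relative slopes, which at a point are proportional to the elasticities.
Buyer share = εs/(εs + |εd|) = 1.7/(1.7 + 1.6) = 17/33; seller share = |εd|/(εs + |εd|) = 16/33.
So producers capture 16/33 of the subsidy.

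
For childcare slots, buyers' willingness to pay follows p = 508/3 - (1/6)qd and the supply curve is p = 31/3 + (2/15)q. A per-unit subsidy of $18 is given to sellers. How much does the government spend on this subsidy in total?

Pre-subsidy: 508/3 - (1/6)q = 31/3 + (2/15)q gives q* = 530 and p* = 81.
With the subsidy, sellers receive ps = pb + 18 for each unit, where pb is the price buyers pay.
On the curves, pb = 508/3 - (1/6)q and ps = 31/3 + (2/15)q; the wedge ps − pb = 18 gives 31/3 + (2/15)q − (508/3 - (1/6)q) = 18, so q' = 590.
Then pb = 508/3 − (1/6)·590 = 71 and ps = 31/3 + (2/15)·590 = 89.
Government outlay = subsidy × quantity = 18 × 590 = 10620.

Government cost = $10620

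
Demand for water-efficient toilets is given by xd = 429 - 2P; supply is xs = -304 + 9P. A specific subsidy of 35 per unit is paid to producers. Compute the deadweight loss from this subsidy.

Deadweight loss = 11025/11

Pre-subsidy: 429 - 2P = -304 + 9P gives P* = 733/11, x* = 3253/11.
With the subsidy, sellers receive Ps = Pb + 35 for each unit, where Pb is the price buyers pay.
Supply in terms of Pb becomes xs = -304 + 9(Pb + 35) = 11 + 9Pb. Setting this equal to demand: 429 - 2Pb = 11 + 9Pb, so Pb = 38.
Sellers receive Ps = 38 + 35 = 73; x' = 429 − 2·38 = 353.
The subsidy expands output by 353 − 3253/11 = 630/11 past the efficient level; on those units the gap between marginal cost and willingness to pay runs from 0 up to 35.
DWL = ½ × 35 × 630/11 = 11025/11.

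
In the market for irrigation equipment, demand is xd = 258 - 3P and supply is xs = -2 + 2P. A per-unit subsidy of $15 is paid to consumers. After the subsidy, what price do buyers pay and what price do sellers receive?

Pre-subsidy: 258 - 3P = -2 + 2P gives P* = 52, x* = 102.
With the rebate, buyers effectively pay Pb = Ps − 15, where Ps is the price sellers receive.
Demand in terms of Ps becomes xd = 258 − 3(Ps − 15) = 303 - 3Ps. Setting this equal to supply: 303 - 3Ps = -2 + 2Ps, so Ps = 61.
Buyers pay Pb = 61 − 15 = 46; x' = -2 + 2·61 = 120.

Buyers pay $46; sellers receive $61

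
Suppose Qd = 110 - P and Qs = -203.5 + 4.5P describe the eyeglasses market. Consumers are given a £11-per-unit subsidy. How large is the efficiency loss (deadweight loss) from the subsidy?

Pre-subsidy: 110 - P = -203.5 + 4.5P gives P* = 57, Q* = 53.
With the rebate, buyers effectively pay Pb = Ps − 11, where Ps is the price sellers receive.
Demand in terms of Ps becomes Qd = 110 − 1(Ps − 11) = 121 - Ps. Setting this equal to supply: 121 - Ps = -203.5 + 4.5Ps, so Ps = 59.
Buyers pay Pb = 59 − 11 = 48; Q' = -203.5 + 4.5·59 = 62.
The subsidy expands output by 62 − 53 = 9 past the efficient level; on those units the gap between marginal cost and willingness to pay runs from 0 up to 11.
DWL = ½ × 11 × 9 = 49.5.

Deadweight loss = £49.5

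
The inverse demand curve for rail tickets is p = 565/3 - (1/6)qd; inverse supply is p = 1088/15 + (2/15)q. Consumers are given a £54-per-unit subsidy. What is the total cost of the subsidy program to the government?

Pre-subsidy: 565/3 - (1/6)q = 1088/15 + (2/15)q gives q* = 386 and p* = 124.
With the rebate, buyers effectively pay pb = ps − 54, where ps is the price sellers receive.
On the curves, pb = 565/3 - (1/6)q and ps = 1088/15 + (2/15)q; the wedge ps − pb = 54 gives 1088/15 + (2/15)q − (565/3 - (1/6)q) = 54, so q' = 566.
Then pb = 565/3 − (1/6)·566 = 94 and ps = 1088/15 + (2/15)·566 = 148.
Government outlay = subsidy × quantity = 54 × 566 = 30564.

Government cost = £30564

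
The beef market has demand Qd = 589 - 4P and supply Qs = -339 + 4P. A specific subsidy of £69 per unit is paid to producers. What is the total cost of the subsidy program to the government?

Pre-subsidy: 589 - 4P = -339 + 4P gives P* = 116, Q* = 125.
With the subsidy, sellers receive Ps = Pb + 69 for each unit, where Pb is the price buyers pay.
Supply in terms of Pb becomes Qs = -339 + 4(Pb + 69) = -63 + 4Pb. Setting this equal to demand: 589 - 4Pb = -63 + 4Pb, so Pb = 81.5.
Sellers receive Ps = 81.5 + 69 = 150.5; Q' = 589 − 4·81.5 = 263.
Government outlay = subsidy × quantity = 69 × 263 = 18147.

Government cost = £18147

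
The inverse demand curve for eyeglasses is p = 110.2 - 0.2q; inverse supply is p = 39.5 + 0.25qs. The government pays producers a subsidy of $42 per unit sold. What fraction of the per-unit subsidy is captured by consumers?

Consumer share = 4/9

Pre-subsidy: 110.2 - 0.2q = 39.5 + 0.25q gives q* = 1414/9 and p* = 709/9.
With the subsidy, sellers receive ps = pb + 42 for each unit, where pb is the price buyers pay.
On the curves, pb = 110.2 - 0.2q and ps = 39.5 + 0.25q; the wedge ps − pb = 42 gives 39.5 + 0.25q − (110.2 - 0.2q) = 42, so q' = 2254/9.
Then pb = 110.2 − 0.2·(2254/9) = 541/9 and ps = 39.5 + 0.25·(2254/9) = 919/9.
Buyers' price falls by p* − pb = 709/9 − 541/9 = 56/3; sellers' price rises by ps − p* = 919/9 − 709/9 = 70/3.
So consumers capture (56/3)/42 = 4/9 of each unit of subsidy.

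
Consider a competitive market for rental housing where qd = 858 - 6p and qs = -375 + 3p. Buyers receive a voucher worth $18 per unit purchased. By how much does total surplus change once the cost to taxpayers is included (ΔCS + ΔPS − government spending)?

Net change in total surplus = -$324

Pre-subsidy: 858 - 6p = -375 + 3p gives p* = 137, q* = 36.
With the rebate, buyers effectively pay pb = ps − 18, where ps is the price sellers receive.
Demand in terms of ps becomes qd = 858 − 6(ps − 18) = 966 - 6ps. Setting this equal to supply: 966 - 6ps = -375 + 3ps, so ps = 149.
Buyers pay pb = 149 − 18 = 131; q' = -375 + 3·149 = 72.
ΔCS = ½(36 + 72)(137 − 131) = 324; ΔPS = ½(36 + 72)(149 − 137) = 648.
Government spending = 18 × 72 = 1296.
Net change = 324 + 648 − 1296 = -324. The loss equals the DWL triangle ½·18·36.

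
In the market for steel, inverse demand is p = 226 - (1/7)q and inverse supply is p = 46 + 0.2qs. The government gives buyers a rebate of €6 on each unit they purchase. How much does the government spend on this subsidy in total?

Pre-subsidy: 226 - (1/7)q = 46 + 0.2q gives q* = 525 and p* = 151.
With the rebate, buyers effectively pay pb = ps − 6, where ps is the price sellers receive.
On the curves, pb = 226 - (1/7)q and ps = 46 + 0.2q; the wedge ps − pb = 6 gives 46 + 0.2q − (226 - (1/7)q) = 6, so q' = 542.5.
Then pb = 226 − (1/7)·542.5 = 148.5 and ps = 46 + 0.2·542.5 = 154.5.
Government outlay = subsidy × quantity = 6 × 542.5 = 3255.

Government cost = €3255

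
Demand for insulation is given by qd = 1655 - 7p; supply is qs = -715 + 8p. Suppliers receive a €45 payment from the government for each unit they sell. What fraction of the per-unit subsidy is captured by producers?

Pre-subsidy: 1655 - 7p = -715 + 8p gives p* = 158, q* = 549.
With the subsidy, sellers receive ps = pb + 45 for each unit, where pb is the price buyers pay.
Supply in terms of pb becomes qs = -715 + 8(pb + 45) = -355 + 8pb. Setting this equal to demand: 1655 - 7pb = -355 + 8pb, so pb = 134.
Sellers receive ps = 134 + 45 = 179; q' = 1655 − 7·134 = 717.
Buyers' price falls by p* − pb = 158 − 134 = 24; sellers' price rises by ps − p* = 179 − 158 = 21.
So producers capture 21/45 = 7/15 of each unit of subsidy.

Producer share = 7/15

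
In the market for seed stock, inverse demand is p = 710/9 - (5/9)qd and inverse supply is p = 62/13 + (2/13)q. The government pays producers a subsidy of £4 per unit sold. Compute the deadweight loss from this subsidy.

Deadweight loss = 936/83

Pre-subsidy: 710/9 - (5/9)q = 62/13 + (2/13)q gives q* = 8672/83 and p* = 1730/83.
With the subsidy, sellers receive ps = pb + 4 for each unit, where pb is the price buyers pay.
On the curves, pb = 710/9 - (5/9)q and ps = 62/13 + (2/13)q; the wedge ps − pb = 4 gives 62/13 + (2/13)q − (710/9 - (5/9)q) = 4, so q' = 9140/83.
Then pb = 710/9 − (5/9)·(9140/83) = 1470/83 and ps = 62/13 + (2/13)·(9140/83) = 1802/83.
The subsidy expands output by 9140/83 − 8672/83 = 468/83 past the efficient level; on those units the gap between marginal cost and willingness to pay runs from 0 up to 4.
DWL = ½ × 4 × 468/83 = 936/83.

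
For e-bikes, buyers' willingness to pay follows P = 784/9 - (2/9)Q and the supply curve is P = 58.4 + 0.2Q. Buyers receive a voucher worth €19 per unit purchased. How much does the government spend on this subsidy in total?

Government cost = €2147

Pre-subsidy: 784/9 - (2/9)Q = 58.4 + 0.2Q gives Q* = 68 and P* = 72.
With the rebate, buyers effectively pay Pb = Ps − 19, where Ps is the price sellers receive.
On the curves, Pb = 784/9 - (2/9)Q and Ps = 58.4 + 0.2Q; the wedge Ps − Pb = 19 gives 58.4 + 0.2Q − (784/9 - (2/9)Q) = 19, so Q' = 113.
Then Pb = 784/9 − (2/9)·113 = 62 and Ps = 58.4 + 0.2·113 = 81.
Government outlay = subsidy × quantity = 19 × 113 = 2147.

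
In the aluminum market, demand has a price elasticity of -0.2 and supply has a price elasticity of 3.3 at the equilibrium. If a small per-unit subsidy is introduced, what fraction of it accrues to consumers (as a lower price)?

Consumer share = 33/35

For a small subsidy around the equilibrium, the benefit split depends on the relative slopes, which at a point are proportional to the elasticities.
Buyer share = εs/(εs + |εd|) = 3.3/(3.3 + 0.2) = 33/35; seller share = |εd|/(εs + |εd|) = 2/35.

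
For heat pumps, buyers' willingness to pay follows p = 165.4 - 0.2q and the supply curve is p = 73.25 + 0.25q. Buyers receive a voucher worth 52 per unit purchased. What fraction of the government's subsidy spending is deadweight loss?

Pre-subsidy: 165.4 - 0.2q = 73.25 + 0.25q gives q* = 1843/9 and p* = 1120/9.
With the rebate, buyers effectively pay pb = ps − 52, where ps is the price sellers receive.
On the curves, pb = 165.4 - 0.2q and ps = 73.25 + 0.25q; the wedge ps − pb = 52 gives 73.25 + 0.25q − (165.4 - 0.2q) = 52, so q' = 961/3.
Then pb = 165.4 − 0.2·(961/3) = 304/3 and ps = 73.25 + 0.25·(961/3) = 460/3.
ΔCS = ½(1843/9 + 961/3)(1120/9 − 304/3) = 491504/81; ΔPS = ½(1843/9 + 961/3)(460/3 − 1120/9) = 614380/81.
Government spending = 52 × 961/3 = 49972/3.
DWL = ½ × 52 × (961/3 − 1843/9) = 27040/9; fraction = (27040/9) / (49972/3) = 520/2883.

DWL / government spending = 520/2883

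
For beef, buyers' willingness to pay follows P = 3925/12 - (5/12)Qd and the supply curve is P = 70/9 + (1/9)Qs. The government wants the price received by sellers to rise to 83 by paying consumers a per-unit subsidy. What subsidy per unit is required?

Required subsidy s = 38 per unit

At a seller price of 83, quantity supplied is -70 + 9·83 = 677.
Buyers absorb 677 only when they pay Pb = 3925/12 − (5/12)·677 = 45.
s = Ps − Pb = 83 − 45 = 38.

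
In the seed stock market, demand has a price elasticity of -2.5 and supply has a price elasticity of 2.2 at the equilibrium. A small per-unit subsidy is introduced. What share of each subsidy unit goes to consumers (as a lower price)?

For a small subsidy around the equilibrium, the benefit split depends on the relative slopes, which at a point are proportional to the elasticities.
Buyer share = εs/(εs + |εd|) = 2.2/(2.2 + 2.5) = 22/47; seller share = |εd|/(εs + |εd|) = 25/47.

Consumer share = 22/47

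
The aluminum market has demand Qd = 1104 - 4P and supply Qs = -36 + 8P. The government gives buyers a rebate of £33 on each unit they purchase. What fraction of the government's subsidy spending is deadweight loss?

DWL / government spending = 11/203

Pre-subsidy: 1104 - 4P = -36 + 8P gives P* = 95, Q* = 724.
With the rebate, buyers effectively pay Pb = Ps − 33, where Ps is the price sellers receive.
Demand in terms of Ps becomes Qd = 1104 − 4(Ps − 33) = 1236 - 4Ps. Setting this equal to supply: 1236 - 4Ps = -36 + 8Ps, so Ps = 106.
Buyers pay Pb = 106 − 33 = 73; Q' = -36 + 8·106 = 812.
ΔCS = ½(724 + 812)(95 − 73) = 16896; ΔPS = ½(724 + 812)(106 − 95) = 8448.
Government spending = 33 × 812 = 26796.
DWL = ½ × 33 × (812 − 724) = 1452; fraction = 1452 / 26796 = 11/203.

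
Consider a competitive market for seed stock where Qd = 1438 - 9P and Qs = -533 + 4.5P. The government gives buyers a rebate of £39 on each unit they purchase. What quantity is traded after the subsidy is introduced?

Pre-subsidy: 1438 - 9P = -533 + 4.5P gives P* = 146, Q* = 124.
With the rebate, buyers effectively pay Pb = Ps − 39, where Ps is the price sellers receive.
Demand in terms of Ps becomes Qd = 1438 − 9(Ps − 39) = 1789 - 9Ps. Setting this equal to supply: 1789 - 9Ps = -533 + 4.5Ps, so Ps = 172.
Buyers pay Pb = 172 − 39 = 133; Q' = -533 + 4.5·172 = 241.

Q' = 241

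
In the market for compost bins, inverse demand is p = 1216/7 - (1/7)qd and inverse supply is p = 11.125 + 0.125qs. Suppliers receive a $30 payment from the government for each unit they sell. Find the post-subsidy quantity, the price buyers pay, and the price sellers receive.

q' = 719; buyers pay $71; sellers receive $101

Pre-subsidy: 1216/7 - (1/7)q = 11.125 + 0.125q gives q* = 607 and p* = 87.
With the subsidy, sellers receive ps = pb + 30 for each unit, where pb is the price buyers pay.
On the curves, pb = 1216/7 - (1/7)q and ps = 11.125 + 0.125q; the wedge ps − pb = 30 gives 11.125 + 0.125q − (1216/7 - (1/7)q) = 30, so q' = 719.
Then pb = 1216/7 − (1/7)·719 = 71 and ps = 11.125 + 0.125·719 = 101.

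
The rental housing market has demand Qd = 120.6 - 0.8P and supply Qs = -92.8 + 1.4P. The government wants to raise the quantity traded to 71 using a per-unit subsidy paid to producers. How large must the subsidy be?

At Q = 71, invert demand for the buyer price: Pb = (120.6 − 71)/0.8 = 62; invert supply for the seller price: Ps = (71 − (-92.8))/1.4 = 117.
The subsidy must fill the gap: s = Ps − Pb = 117 − 62 = 55.

Required subsidy s = 55 per unit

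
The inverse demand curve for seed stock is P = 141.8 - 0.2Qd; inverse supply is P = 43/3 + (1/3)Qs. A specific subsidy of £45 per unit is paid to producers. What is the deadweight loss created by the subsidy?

Pre-subsidy: 141.8 - 0.2Q = 43/3 + (1/3)Q gives Q* = 239 and P* = 94.
With the subsidy, sellers receive Ps = Pb + 45 for each unit, where Pb is the price buyers pay.
On the curves, Pb = 141.8 - 0.2Q and Ps = 43/3 + (1/3)Q; the wedge Ps − Pb = 45 gives 43/3 + (1/3)Q − (141.8 - 0.2Q) = 45, so Q' = 323.375.
Then Pb = 141.8 − 0.2·323.375 = 77.125 and Ps = 43/3 + (1/3)·323.375 = 122.125.
The subsidy expands output by 323.375 − 239 = 84.375 past the efficient level; on those units the gap between marginal cost and willingness to pay runs from 0 up to 45.
DWL = ½ × 45 × 84.375 = 1898.4375.

Deadweight loss = £1898.4375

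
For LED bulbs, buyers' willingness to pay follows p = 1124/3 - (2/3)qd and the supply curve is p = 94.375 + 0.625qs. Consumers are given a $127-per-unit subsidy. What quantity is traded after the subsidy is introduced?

Pre-subsidy: 1124/3 - (2/3)q = 94.375 + 0.625q gives q* = 217 and p* = 230.
With the rebate, buyers effectively pay pb = ps − 127, where ps is the price sellers receive.
On the curves, pb = 1124/3 - (2/3)q and ps = 94.375 + 0.625q; the wedge ps − pb = 127 gives 94.375 + 0.625q − (1124/3 - (2/3)q) = 127, so q' = 9775/31.
Then pb = 1124/3 − (2/3)·(9775/31) = 5098/31 and ps = 94.375 + 0.625·(9775/31) = 9035/31.

q' = 9775/31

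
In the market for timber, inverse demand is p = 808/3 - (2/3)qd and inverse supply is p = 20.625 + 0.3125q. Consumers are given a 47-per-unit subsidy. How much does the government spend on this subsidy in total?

Government cost = 14194

Pre-subsidy: 808/3 - (2/3)q = 20.625 + 0.3125q gives q* = 254 and p* = 100.
With the rebate, buyers effectively pay pb = ps − 47, where ps is the price sellers receive.
On the curves, pb = 808/3 - (2/3)q and ps = 20.625 + 0.3125q; the wedge ps − pb = 47 gives 20.625 + 0.3125q − (808/3 - (2/3)q) = 47, so q' = 302.
Then pb = 808/3 − (2/3)·302 = 68 and ps = 20.625 + 0.3125·302 = 115.
Government outlay = subsidy × quantity = 47 × 302 = 14194.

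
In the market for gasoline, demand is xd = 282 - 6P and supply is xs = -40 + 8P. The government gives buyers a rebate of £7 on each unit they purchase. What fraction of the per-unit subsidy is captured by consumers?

Consumer share = 4/7

Pre-subsidy: 282 - 6P = -40 + 8P gives P* = 23, x* = 144.
With the rebate, buyers effectively pay Pb = Ps − 7, where Ps is the price sellers receive.
Demand in terms of Ps becomes xd = 282 − 6(Ps − 7) = 324 - 6Ps. Setting this equal to supply: 324 - 6Ps = -40 + 8Ps, so Ps = 26.
Buyers pay Pb = 26 − 7 = 19; x' = -40 + 8·26 = 168.
Buyers' price falls by P* − Pb = 23 − 19 = 4; sellers' price rises by Ps − P* = 26 − 23 = 3.
So consumers capture 4/7 = 4/7 of each unit of subsidy.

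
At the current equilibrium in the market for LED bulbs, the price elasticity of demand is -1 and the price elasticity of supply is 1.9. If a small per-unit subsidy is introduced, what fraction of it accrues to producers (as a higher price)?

For a small subsidy around the equilibrium, the benefit split depends on the relative slopes, which at a point are proportional to the elasticities.
Buyer share = εs/(εs + |εd|) = 1.9/(1.9 + 1) = 19/29; seller share = |εd|/(εs + |εd|) = 10/29.
So producers capture 10/29 of the subsidy.

Producer share = 10/29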